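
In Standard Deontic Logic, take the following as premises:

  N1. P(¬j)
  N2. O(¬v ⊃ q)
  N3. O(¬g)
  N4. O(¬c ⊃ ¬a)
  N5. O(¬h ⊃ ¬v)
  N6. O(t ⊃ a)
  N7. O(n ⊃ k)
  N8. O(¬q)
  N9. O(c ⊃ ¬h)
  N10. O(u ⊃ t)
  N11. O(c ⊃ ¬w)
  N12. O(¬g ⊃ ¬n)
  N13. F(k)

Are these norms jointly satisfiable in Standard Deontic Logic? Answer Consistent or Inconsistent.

Consistent

Premise 7 is O(n ⊃ k), but O(n) is not derivable from the premises, so it does not yield O(k).
So O(k) is not derivable, and the apparent clash with O(¬k) does not arise.
A world satisfying every obligation exists (e.g. a=false, c=false, g=false, h=true, j=false, k=false, n=false, q=false, t=false, u=false, v=true, w=false); no atom is both obligatory and forbidden, so the set is consistent.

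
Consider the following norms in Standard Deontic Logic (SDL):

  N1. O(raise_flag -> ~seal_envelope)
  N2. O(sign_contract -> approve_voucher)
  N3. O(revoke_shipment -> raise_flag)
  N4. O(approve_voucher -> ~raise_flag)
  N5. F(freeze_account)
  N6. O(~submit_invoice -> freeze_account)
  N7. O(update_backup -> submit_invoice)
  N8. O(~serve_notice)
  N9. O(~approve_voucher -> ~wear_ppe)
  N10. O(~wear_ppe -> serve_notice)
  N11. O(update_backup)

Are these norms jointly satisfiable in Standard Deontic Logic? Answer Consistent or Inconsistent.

Premise 6 is O(~submit_invoice -> freeze_account), but O(~submit_invoice) is not derivable from the premises, so it does not yield O(freeze_account).
So O(freeze_account) is not derivable, and the apparent clash with O(~freeze_account) does not arise.
A world satisfying every obligation exists (e.g. approve_voucher=true, freeze_account=false, raise_flag=false, revoke_shipment=false, seal_envelope=false, serve_notice=false, sign_contract=false, submit_invoice=true, update_backup=true, wear_ppe=true); no atom is both obligatory and forbidden, so the set is consistent.

Consistent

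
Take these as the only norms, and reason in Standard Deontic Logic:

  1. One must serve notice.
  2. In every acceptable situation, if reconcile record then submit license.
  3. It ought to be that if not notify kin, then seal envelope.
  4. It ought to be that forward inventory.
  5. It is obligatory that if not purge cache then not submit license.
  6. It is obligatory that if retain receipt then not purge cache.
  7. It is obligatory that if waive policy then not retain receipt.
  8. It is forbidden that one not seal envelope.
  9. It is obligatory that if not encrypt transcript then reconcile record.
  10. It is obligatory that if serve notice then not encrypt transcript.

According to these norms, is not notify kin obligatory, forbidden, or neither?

Neither

Premise 3 is O(¬notify_kin → seal_envelope); even if O(seal_envelope) held, inferring O(¬notify_kin) would be affirming the consequent — invalid.
No premise or chain of K-axiom applications forces O(¬notify_kin), and none forces O(notify_kin). So ¬notify_kin is neither obligatory nor forbidden under these norms.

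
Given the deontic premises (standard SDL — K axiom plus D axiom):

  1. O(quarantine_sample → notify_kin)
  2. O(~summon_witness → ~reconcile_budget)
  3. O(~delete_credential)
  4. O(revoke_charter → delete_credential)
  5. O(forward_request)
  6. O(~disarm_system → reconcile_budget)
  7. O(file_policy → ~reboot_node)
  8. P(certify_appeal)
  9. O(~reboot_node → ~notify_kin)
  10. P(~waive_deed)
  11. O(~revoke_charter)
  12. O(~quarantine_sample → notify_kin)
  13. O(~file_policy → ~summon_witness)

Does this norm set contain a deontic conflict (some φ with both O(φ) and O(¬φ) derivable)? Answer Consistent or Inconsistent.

Premise 4 is O(revoke_charter → delete_credential), but O(revoke_charter) is not derivable from the premises, so it does not yield O(delete_credential).
So O(delete_credential) is not derivable, and the apparent clash with O(~delete_credential) does not arise.
A world satisfying every obligation exists (e.g. certify_appeal=false, delete_credential=false, disarm_system=true, file_policy=false, forward_request=true, notify_kin=true, quarantine_sample=false, reboot_node=true, reconcile_budget=false, revoke_charter=false, summon_witness=false, waive_deed=false); no atom is both obligatory and forbidden, so the set is consistent.

Consistent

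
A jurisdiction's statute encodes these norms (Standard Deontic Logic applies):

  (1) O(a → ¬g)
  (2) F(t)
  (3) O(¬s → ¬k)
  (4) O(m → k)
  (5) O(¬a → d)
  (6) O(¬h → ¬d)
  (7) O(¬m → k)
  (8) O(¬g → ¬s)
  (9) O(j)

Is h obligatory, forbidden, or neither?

By case analysis on ¬m: premise 7 gives O(¬m → k) and premise 4 gives O(m → k), so O(k) either way.
Premise 3 is O(¬s → ¬k); contrapositively O(k → s). Since O(k) holds, K gives O(s).
Premise 8 is O(¬g → ¬s); contrapositively O(s → g). Since O(s) holds, K gives O(g).
Premise 1, O(a → ¬g), contraposes to O(g → ¬a); with O(g) we get O(¬a).
From O(¬a) and premise 5, O(¬a → d), we obtain O(d).
The contrapositive of premise 6 (O(¬h → ¬d)) is O(d → h), and O(d) is already established, so O(h).
Premises 2, 9 do not contribute to this derivation.
Hence h is obligatory.

Obligatory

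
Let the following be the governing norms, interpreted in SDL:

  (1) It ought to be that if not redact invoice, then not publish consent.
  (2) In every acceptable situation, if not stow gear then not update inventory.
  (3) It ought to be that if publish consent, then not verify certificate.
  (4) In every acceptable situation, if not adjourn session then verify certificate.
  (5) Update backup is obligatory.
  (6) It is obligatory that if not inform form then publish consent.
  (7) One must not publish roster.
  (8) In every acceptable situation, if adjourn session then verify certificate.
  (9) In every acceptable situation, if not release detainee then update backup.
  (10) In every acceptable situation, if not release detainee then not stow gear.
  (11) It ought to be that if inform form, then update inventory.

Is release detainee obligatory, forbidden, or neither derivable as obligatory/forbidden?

Obligatory

Premises 8 and 4 are O(adjourn_session → verify_certificate) and O(¬adjourn_session → verify_certificate); every ideal world satisfies adjourn_session or ¬adjourn_session, so in either case verify_certificate holds — hence O(verify_certificate).
Premise 3, O(publish_consent → ¬verify_certificate), contraposes to O(verify_certificate → ¬publish_consent); with O(verify_certificate) we get O(¬publish_consent).
Premise 6 is O(¬inform_form → publish_consent); contrapositively O(¬publish_consent → inform_form). Since O(¬publish_consent) holds, K gives O(inform_form).
Applying K to premise 11 (O(inform_form → update_inventory)) and O(inform_form) yields O(update_inventory).
Premise 2, O(¬stow_gear → ¬update_inventory), contraposes to O(update_inventory → stow_gear); with O(update_inventory) we get O(stow_gear).
The contrapositive of premise 10 (O(¬release_detainee → ¬stow_gear)) is O(stow_gear → release_detainee), and O(stow_gear) is already established, so O(release_detainee).
Premises 1, 5, 7, 9 do not contribute to this derivation.
Hence release_detainee is obligatory.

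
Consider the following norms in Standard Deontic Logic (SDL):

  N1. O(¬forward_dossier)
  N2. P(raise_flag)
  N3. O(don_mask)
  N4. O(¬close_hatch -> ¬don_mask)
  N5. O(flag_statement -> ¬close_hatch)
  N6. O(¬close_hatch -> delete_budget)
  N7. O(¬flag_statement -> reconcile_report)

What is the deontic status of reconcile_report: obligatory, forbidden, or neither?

From premise 3 we have O(don_mask).
Premise 4, O(¬close_hatch -> ¬don_mask), contraposes to O(don_mask -> close_hatch); with O(don_mask) we get O(close_hatch).
The contrapositive of premise 5 (O(flag_statement -> ¬close_hatch)) is O(close_hatch -> ¬flag_statement), and O(close_hatch) is already established, so O(¬flag_statement).
Premise 7 is O(¬flag_statement -> reconcile_report); since O(¬flag_statement), deontic closure gives O(reconcile_report).
Premises 1, 2, 6 do not contribute to this derivation.
Hence reconcile_report is obligatory.

Obligatory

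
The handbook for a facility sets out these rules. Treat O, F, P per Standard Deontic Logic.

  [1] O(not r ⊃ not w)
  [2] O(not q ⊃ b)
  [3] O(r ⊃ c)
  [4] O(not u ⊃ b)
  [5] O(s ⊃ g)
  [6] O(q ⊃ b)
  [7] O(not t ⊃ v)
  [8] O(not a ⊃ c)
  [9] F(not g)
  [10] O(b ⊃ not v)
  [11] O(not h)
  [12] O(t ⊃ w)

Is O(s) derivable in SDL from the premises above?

No

Premise 5 is O(s ⊃ g); even if O(g) held, inferring O(s) would be affirming the consequent — invalid.
No other premise forces O(s). An ideal world satisfying every premise can still have s false, so O(s) is not derivable.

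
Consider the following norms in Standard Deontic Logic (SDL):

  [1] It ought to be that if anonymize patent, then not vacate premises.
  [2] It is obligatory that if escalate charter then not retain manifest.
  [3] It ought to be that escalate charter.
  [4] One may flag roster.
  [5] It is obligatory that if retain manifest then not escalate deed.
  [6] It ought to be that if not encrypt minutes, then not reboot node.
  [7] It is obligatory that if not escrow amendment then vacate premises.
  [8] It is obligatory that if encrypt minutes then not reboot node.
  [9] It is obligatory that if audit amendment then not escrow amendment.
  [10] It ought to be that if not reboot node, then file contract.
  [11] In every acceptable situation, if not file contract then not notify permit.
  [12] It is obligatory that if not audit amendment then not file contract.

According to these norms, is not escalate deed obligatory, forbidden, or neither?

Neither

Premise 5 is O(retain_manifest → ¬escalate_deed), but O(retain_manifest) is not derivable from the premises, so it does not yield O(¬escalate_deed).
No premise or chain of K-axiom applications forces O(¬escalate_deed), and none forces O(escalate_deed). So ¬escalate_deed is neither obligatory nor forbidden under these norms.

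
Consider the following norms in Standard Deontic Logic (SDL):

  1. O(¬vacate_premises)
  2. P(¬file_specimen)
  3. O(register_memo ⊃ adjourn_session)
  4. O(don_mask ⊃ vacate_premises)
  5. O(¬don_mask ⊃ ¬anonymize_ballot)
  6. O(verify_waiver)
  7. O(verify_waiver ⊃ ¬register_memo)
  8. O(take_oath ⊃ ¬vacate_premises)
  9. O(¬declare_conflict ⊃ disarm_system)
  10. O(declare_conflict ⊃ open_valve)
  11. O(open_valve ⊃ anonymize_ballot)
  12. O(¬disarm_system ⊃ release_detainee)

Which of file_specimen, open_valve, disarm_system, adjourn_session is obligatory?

From premise 1 we have O(¬vacate_premises).
The contrapositive of premise 4 (O(don_mask ⊃ vacate_premises)) is O(¬vacate_premises ⊃ ¬don_mask), and O(¬vacate_premises) is already established, so O(¬don_mask).
Premise 5 is O(¬don_mask ⊃ ¬anonymize_ballot); since O(¬don_mask), deontic closure gives O(¬anonymize_ballot).
Premise 11 is O(open_valve ⊃ anonymize_ballot); contrapositively O(¬anonymize_ballot ⊃ ¬open_valve). Since O(¬anonymize_ballot) holds, K gives O(¬open_valve).
Premise 10, O(declare_conflict ⊃ open_valve), contraposes to O(¬open_valve ⊃ ¬declare_conflict); with O(¬open_valve) we get O(¬declare_conflict).
From O(¬declare_conflict) and premise 9, O(¬declare_conflict ⊃ disarm_system), we obtain O(disarm_system).
So O(disarm_system) holds — disarm_system is obligatory. None of the other listed options is made obligatory by any chain of premises.

disarm_system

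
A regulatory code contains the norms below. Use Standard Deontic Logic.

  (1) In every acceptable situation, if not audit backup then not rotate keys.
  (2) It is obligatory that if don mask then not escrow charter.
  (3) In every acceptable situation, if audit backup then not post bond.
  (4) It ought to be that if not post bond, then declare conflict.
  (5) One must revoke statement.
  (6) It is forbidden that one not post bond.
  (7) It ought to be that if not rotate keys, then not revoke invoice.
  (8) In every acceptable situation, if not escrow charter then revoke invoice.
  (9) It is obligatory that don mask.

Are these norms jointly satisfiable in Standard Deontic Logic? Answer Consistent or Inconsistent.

Premise 6 is F(¬post_bond), i.e. O(post_bond).
Premise 3, O(audit_backup → ¬post_bond), contraposes to O(post_bond → ¬audit_backup); with O(post_bond) we get O(¬audit_backup).
With premise 1, O(¬audit_backup → ¬rotate_keys), the K-axiom yields O(¬rotate_keys).
Applying K to premise 7 (O(¬rotate_keys → ¬revoke_invoice)) and O(¬rotate_keys) yields O(¬revoke_invoice).
The contrapositive of premise 8 (O(¬escrow_charter → revoke_invoice)) is O(¬revoke_invoice → escrow_charter), and O(¬revoke_invoice) is already established, so O(escrow_charter).
The contrapositive of premise 2 (O(don_mask → ¬escrow_charter)) is O(escrow_charter → ¬don_mask), and O(escrow_charter) is already established, so O(¬don_mask).
Yet premise 9 states O(don_mask).
We now have both O(¬don_mask) and O(don_mask) — don_mask is simultaneously obligatory and forbidden, violating the D-axiom.

Inconsistent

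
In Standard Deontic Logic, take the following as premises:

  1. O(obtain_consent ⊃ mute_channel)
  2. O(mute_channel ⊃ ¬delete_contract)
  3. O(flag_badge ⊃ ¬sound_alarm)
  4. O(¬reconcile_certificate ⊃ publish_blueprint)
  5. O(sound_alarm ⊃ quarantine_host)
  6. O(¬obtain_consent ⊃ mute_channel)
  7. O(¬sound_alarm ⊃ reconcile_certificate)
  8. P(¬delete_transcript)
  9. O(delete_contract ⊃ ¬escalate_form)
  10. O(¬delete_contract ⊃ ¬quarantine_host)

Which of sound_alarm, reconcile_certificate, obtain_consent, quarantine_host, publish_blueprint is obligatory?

reconcile_certificate

Premises 6 and 1 are O(¬obtain_consent ⊃ mute_channel) and O(obtain_consent ⊃ mute_channel); every ideal world satisfies ¬obtain_consent or obtain_consent, so in either case mute_channel holds — hence O(mute_channel).
Premise 2 is O(mute_channel ⊃ ¬delete_contract); since O(mute_channel), deontic closure gives O(¬delete_contract).
Premise 10 is O(¬delete_contract ⊃ ¬quarantine_host); since O(¬delete_contract), deontic closure gives O(¬quarantine_host).
Premise 5, O(sound_alarm ⊃ quarantine_host), contraposes to O(¬quarantine_host ⊃ ¬sound_alarm); with O(¬quarantine_host) we get O(¬sound_alarm).
Premise 7 is O(¬sound_alarm ⊃ reconcile_certificate); since O(¬sound_alarm), deontic closure gives O(reconcile_certificate).
So O(reconcile_certificate) holds — reconcile_certificate is obligatory. None of the other listed options is made obligatory by any chain of premises.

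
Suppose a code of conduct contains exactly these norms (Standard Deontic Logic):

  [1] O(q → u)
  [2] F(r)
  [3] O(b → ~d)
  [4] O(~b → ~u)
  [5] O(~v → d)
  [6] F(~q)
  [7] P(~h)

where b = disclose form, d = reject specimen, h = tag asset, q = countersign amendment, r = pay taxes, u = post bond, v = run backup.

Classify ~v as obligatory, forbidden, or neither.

Forbidden

Premise 6, F(~q), is equivalent to O(q).
From O(q) and premise 1, O(q → u), we obtain O(u).
Premise 4, O(~b → ~u), contraposes to O(u → b); with O(u) we get O(b).
From O(b) and premise 3, O(b → ~d), we obtain O(~d).
Premise 5, O(~v → d), contraposes to O(~d → v); with O(~d) we get O(v).
Premises 2, 7 do not contribute to this derivation.
Thus O(v), which is F(~v): ~v is forbidden.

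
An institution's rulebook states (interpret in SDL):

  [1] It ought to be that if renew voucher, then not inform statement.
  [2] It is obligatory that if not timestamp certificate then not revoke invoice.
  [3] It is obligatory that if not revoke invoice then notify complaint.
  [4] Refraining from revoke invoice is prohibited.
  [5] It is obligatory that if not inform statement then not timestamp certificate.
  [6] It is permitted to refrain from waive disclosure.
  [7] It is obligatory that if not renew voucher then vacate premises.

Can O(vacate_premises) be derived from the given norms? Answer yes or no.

Premise 4, F(¬revoke_invoice), is equivalent to O(revoke_invoice).
Premise 2 is O(¬timestamp_certificate → ¬revoke_invoice); contrapositively O(revoke_invoice → timestamp_certificate). Since O(revoke_invoice) holds, K gives O(timestamp_certificate).
Premise 5, O(¬inform_statement → ¬timestamp_certificate), contraposes to O(timestamp_certificate → inform_statement); with O(timestamp_certificate) we get O(inform_statement).
The contrapositive of premise 1 (O(renew_voucher → ¬inform_statement)) is O(inform_statement → ¬renew_voucher), and O(inform_statement) is already established, so O(¬renew_voucher).
Applying K to premise 7 (O(¬renew_voucher → vacate_premises)) and O(¬renew_voucher) yields O(vacate_premises).
Premises 3, 6 do not contribute to this derivation.
So O(vacate_premises) follows.

Yes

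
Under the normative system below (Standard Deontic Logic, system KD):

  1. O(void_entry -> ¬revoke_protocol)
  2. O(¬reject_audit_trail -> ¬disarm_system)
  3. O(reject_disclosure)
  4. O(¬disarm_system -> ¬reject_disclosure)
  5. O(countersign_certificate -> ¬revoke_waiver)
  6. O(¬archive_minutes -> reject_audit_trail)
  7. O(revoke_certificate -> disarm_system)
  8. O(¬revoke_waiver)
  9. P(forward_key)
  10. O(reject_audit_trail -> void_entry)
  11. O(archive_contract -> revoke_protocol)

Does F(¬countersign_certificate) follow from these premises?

No

Premise 5 is O(countersign_certificate -> ¬revoke_waiver); even if O(¬revoke_waiver) held, inferring O(countersign_certificate) would be affirming the consequent — invalid.
No other premise forces O(countersign_certificate). An ideal world satisfying every premise can still have ¬countersign_certificate true, so F(¬countersign_certificate) is not derivable.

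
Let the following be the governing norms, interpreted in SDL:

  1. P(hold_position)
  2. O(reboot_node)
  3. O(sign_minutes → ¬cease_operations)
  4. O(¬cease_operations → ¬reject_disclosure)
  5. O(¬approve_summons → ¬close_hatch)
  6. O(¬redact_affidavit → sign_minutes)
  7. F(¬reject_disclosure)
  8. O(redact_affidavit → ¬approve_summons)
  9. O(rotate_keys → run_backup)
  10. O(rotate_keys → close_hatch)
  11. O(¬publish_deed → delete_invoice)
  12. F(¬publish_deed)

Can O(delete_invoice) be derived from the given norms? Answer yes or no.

Premise 11 is O(¬publish_deed → delete_invoice), but O(¬publish_deed) is not derivable from the premises, so it does not yield O(delete_invoice).
No other premise forces O(delete_invoice). An ideal world satisfying every premise can still have delete_invoice false, so O(delete_invoice) is not derivable.

No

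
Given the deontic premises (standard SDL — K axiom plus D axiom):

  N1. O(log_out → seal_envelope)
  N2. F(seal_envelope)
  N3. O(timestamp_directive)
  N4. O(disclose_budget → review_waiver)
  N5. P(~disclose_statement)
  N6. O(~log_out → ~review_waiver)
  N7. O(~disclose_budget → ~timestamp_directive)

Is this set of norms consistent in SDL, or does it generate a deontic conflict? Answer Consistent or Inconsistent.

Premise 3 states O(timestamp_directive) outright.
Premise 7, O(~disclose_budget → ~timestamp_directive), contraposes to O(timestamp_directive → disclose_budget); with O(timestamp_directive) we get O(disclose_budget).
With premise 4, O(disclose_budget → review_waiver), the K-axiom yields O(review_waiver).
The contrapositive of premise 6 (O(~log_out → ~review_waiver)) is O(review_waiver → log_out), and O(review_waiver) is already established, so O(log_out).
Premise 1 is O(log_out → seal_envelope); since O(log_out), deontic closure gives O(seal_envelope).
But premise 2, F(seal_envelope), means O(~seal_envelope).
We now have both O(seal_envelope) and O(~seal_envelope) — seal_envelope is simultaneously obligatory and forbidden, violating the D-axiom.

Inconsistent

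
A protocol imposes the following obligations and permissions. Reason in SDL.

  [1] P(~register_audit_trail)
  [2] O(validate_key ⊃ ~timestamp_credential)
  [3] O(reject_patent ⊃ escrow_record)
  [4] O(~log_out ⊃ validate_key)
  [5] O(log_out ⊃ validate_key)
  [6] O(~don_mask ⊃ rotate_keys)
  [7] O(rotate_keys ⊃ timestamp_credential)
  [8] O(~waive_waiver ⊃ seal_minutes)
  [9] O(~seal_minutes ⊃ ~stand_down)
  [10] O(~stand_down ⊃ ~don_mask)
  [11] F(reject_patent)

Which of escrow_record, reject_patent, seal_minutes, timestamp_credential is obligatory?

seal_minutes

Premises 4 and 5 cover both cases: O(~log_out ⊃ validate_key) and O(log_out ⊃ validate_key). Since ~log_out ∨ log_out is a tautology, O(validate_key) follows.
With premise 2, O(validate_key ⊃ ~timestamp_credential), the K-axiom yields O(~timestamp_credential).
Premise 7, O(rotate_keys ⊃ timestamp_credential), contraposes to O(~timestamp_credential ⊃ ~rotate_keys); with O(~timestamp_credential) we get O(~rotate_keys).
Premise 6, O(~don_mask ⊃ rotate_keys), contraposes to O(~rotate_keys ⊃ don_mask); with O(~rotate_keys) we get O(don_mask).
Premise 10 is O(~stand_down ⊃ ~don_mask); contrapositively O(don_mask ⊃ stand_down). Since O(don_mask) holds, K gives O(stand_down).
Premise 9 is O(~seal_minutes ⊃ ~stand_down); contrapositively O(stand_down ⊃ seal_minutes). Since O(stand_down) holds, K gives O(seal_minutes).
So O(seal_minutes) holds — seal_minutes is obligatory. None of the other listed options is made obligatory by any chain of premises.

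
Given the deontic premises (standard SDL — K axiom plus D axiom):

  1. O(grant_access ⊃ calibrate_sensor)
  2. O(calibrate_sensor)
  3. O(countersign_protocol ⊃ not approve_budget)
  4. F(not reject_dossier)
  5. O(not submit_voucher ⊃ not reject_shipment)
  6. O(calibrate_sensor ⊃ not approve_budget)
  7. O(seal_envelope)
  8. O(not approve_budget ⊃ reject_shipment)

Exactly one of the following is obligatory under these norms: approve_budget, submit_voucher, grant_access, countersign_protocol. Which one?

From premise 2 we have O(calibrate_sensor).
With premise 6, O(calibrate_sensor ⊃ not approve_budget), the K-axiom yields O(not approve_budget).
Applying K to premise 8 (O(not approve_budget ⊃ reject_shipment)) and O(not approve_budget) yields O(reject_shipment).
The contrapositive of premise 5 (O(not submit_voucher ⊃ not reject_shipment)) is O(reject_shipment ⊃ submit_voucher), and O(reject_shipment) is already established, so O(submit_voucher).
So O(submit_voucher) holds — submit_voucher is obligatory. None of the other listed options is made obligatory by any chain of premises.

submit_voucher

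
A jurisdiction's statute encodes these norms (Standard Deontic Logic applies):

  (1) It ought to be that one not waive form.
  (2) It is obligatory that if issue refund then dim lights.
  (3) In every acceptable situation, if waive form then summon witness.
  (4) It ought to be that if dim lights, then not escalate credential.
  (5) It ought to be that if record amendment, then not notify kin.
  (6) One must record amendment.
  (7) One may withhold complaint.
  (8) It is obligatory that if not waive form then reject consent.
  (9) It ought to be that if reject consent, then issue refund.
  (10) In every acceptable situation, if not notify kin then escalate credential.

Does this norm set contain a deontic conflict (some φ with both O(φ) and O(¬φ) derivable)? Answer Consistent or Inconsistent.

Inconsistent

From premise 1 we have O(¬waive_form).
With premise 8, O(¬waive_form → reject_consent), the K-axiom yields O(reject_consent).
From O(reject_consent) and premise 9, O(reject_consent → issue_refund), we obtain O(issue_refund).
Applying K to premise 2 (O(issue_refund → dim_lights)) and O(issue_refund) yields O(dim_lights).
From O(dim_lights) and premise 4, O(dim_lights → ¬escalate_credential), we obtain O(¬escalate_credential).
Premise 10 is O(¬notify_kin → escalate_credential); contrapositively O(¬escalate_credential → notify_kin). Since O(¬escalate_credential) holds, K gives O(notify_kin).
Premise 5 is O(record_amendment → ¬notify_kin); contrapositively O(notify_kin → ¬record_amendment). Since O(notify_kin) holds, K gives O(¬record_amendment).
But premise 6 directly asserts O(record_amendment).
We now have both O(¬record_amendment) and O(record_amendment) — record_amendment is simultaneously obligatory and forbidden, violating the D-axiom.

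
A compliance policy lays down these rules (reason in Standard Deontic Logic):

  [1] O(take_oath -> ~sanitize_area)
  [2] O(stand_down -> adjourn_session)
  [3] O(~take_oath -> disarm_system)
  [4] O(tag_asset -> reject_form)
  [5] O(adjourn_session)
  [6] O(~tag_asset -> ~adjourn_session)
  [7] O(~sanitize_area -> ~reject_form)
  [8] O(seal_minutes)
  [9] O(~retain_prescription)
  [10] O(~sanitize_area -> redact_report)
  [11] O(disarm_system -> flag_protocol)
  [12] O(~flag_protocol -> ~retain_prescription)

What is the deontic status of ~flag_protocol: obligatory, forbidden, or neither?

Forbidden

Premise 5 states O(adjourn_session) outright.
The contrapositive of premise 6 (O(~tag_asset -> ~adjourn_session)) is O(adjourn_session -> tag_asset), and O(adjourn_session) is already established, so O(tag_asset).
With premise 4, O(tag_asset -> reject_form), the K-axiom yields O(reject_form).
The contrapositive of premise 7 (O(~sanitize_area -> ~reject_form)) is O(reject_form -> sanitize_area), and O(reject_form) is already established, so O(sanitize_area).
The contrapositive of premise 1 (O(take_oath -> ~sanitize_area)) is O(sanitize_area -> ~take_oath), and O(sanitize_area) is already established, so O(~take_oath).
Premise 3 is O(~take_oath -> disarm_system); since O(~take_oath), deontic closure gives O(disarm_system).
Applying K to premise 11 (O(disarm_system -> flag_protocol)) and O(disarm_system) yields O(flag_protocol).
Premises 2, 8, 9, 10, 12 do not contribute to this derivation.
Thus O(flag_protocol), which is F(~flag_protocol): ~flag_protocol is forbidden.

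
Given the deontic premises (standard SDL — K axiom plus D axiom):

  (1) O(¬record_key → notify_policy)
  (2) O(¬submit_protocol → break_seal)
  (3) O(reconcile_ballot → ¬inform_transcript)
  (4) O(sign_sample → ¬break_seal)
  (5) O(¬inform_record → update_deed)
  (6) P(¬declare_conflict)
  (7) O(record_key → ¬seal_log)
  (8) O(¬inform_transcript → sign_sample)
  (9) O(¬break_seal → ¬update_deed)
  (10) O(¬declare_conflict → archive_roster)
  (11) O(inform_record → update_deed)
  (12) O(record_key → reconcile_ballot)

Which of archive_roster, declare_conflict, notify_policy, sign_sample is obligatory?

notify_policy

By case analysis on inform_record: premise 11 gives O(inform_record → update_deed) and premise 5 gives O(¬inform_record → update_deed), so O(update_deed) either way.
Premise 9, O(¬break_seal → ¬update_deed), contraposes to O(update_deed → break_seal); with O(update_deed) we get O(break_seal).
Premise 4, O(sign_sample → ¬break_seal), contraposes to O(break_seal → ¬sign_sample); with O(break_seal) we get O(¬sign_sample).
The contrapositive of premise 8 (O(¬inform_transcript → sign_sample)) is O(¬sign_sample → inform_transcript), and O(¬sign_sample) is already established, so O(inform_transcript).
Premise 3, O(reconcile_ballot → ¬inform_transcript), contraposes to O(inform_transcript → ¬reconcile_ballot); with O(inform_transcript) we get O(¬reconcile_ballot).
Premise 12 is O(record_key → reconcile_ballot); contrapositively O(¬reconcile_ballot → ¬record_key). Since O(¬reconcile_ballot) holds, K gives O(¬record_key).
With premise 1, O(¬record_key → notify_policy), the K-axiom yields O(notify_policy).
So O(notify_policy) holds — notify_policy is obligatory. None of the other listed options is made obligatory by any chain of premises.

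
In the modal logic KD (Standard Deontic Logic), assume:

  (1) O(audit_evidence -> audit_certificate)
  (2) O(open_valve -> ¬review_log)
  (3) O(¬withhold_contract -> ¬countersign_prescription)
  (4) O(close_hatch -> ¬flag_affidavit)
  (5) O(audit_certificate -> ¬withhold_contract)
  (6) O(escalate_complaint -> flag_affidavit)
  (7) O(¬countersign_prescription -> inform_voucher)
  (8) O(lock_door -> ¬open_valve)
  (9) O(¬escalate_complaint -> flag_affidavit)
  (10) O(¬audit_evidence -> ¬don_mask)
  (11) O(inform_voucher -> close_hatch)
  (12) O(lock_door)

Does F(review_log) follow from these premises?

Premise 2 is O(open_valve -> ¬review_log), but O(open_valve) is not derivable from the premises, so it does not yield O(¬review_log).
No other premise forces O(¬review_log). An ideal world satisfying every premise can still have review_log true, so F(review_log) is not derivable.

No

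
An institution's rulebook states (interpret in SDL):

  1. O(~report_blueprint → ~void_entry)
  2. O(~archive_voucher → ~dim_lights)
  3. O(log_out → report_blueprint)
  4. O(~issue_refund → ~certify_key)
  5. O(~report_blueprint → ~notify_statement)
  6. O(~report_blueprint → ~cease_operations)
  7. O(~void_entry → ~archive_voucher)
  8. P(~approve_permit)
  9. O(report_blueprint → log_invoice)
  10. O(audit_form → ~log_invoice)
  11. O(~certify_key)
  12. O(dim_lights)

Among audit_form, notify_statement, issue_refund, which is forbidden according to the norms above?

Premise 12 gives O(dim_lights).
The contrapositive of premise 2 (O(~archive_voucher → ~dim_lights)) is O(dim_lights → archive_voucher), and O(dim_lights) is already established, so O(archive_voucher).
The contrapositive of premise 7 (O(~void_entry → ~archive_voucher)) is O(archive_voucher → void_entry), and O(archive_voucher) is already established, so O(void_entry).
The contrapositive of premise 1 (O(~report_blueprint → ~void_entry)) is O(void_entry → report_blueprint), and O(void_entry) is already established, so O(report_blueprint).
Applying K to premise 9 (O(report_blueprint → log_invoice)) and O(report_blueprint) yields O(log_invoice).
The contrapositive of premise 10 (O(audit_form → ~log_invoice)) is O(log_invoice → ~audit_form), and O(log_invoice) is already established, so O(~audit_form).
So O(~audit_form) holds, i.e. audit_form is forbidden. None of the other listed options is forbidden under the premises.

audit_form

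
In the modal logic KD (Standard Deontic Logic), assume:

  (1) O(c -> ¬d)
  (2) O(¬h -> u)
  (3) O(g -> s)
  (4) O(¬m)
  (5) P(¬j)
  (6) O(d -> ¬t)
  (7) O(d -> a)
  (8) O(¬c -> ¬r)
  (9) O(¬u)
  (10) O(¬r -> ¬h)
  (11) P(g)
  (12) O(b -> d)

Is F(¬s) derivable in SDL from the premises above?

No

Premise 3 is O(g -> s), but O(g) is not derivable from the premises (the permission P(g) asserts only ¬O(¬g), not O(g)), so it does not yield O(s).
No other premise forces O(s). An ideal world satisfying every premise can still have ¬s true, so F(¬s) is not derivable.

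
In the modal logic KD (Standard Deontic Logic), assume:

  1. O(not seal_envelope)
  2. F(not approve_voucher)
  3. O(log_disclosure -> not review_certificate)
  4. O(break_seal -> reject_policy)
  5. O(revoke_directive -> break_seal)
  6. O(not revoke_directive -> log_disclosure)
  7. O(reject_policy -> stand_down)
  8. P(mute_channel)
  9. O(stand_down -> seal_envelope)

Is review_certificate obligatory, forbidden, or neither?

Premise 1 states O(not seal_envelope) outright.
The contrapositive of premise 9 (O(stand_down -> seal_envelope)) is O(not seal_envelope -> not stand_down), and O(not seal_envelope) is already established, so O(not stand_down).
Premise 7, O(reject_policy -> stand_down), contraposes to O(not stand_down -> not reject_policy); with O(not stand_down) we get O(not reject_policy).
Premise 4, O(break_seal -> reject_policy), contraposes to O(not reject_policy -> not break_seal); with O(not reject_policy) we get O(not break_seal).
The contrapositive of premise 5 (O(revoke_directive -> break_seal)) is O(not break_seal -> not revoke_directive), and O(not break_seal) is already established, so O(not revoke_directive).
With premise 6, O(not revoke_directive -> log_disclosure), the K-axiom yields O(log_disclosure).
With premise 3, O(log_disclosure -> not review_certificate), the K-axiom yields O(not review_certificate).
Premises 2, 8 do not contribute to this derivation.
Thus O(not review_certificate), which is F(review_certificate): review_certificate is forbidden.

Forbidden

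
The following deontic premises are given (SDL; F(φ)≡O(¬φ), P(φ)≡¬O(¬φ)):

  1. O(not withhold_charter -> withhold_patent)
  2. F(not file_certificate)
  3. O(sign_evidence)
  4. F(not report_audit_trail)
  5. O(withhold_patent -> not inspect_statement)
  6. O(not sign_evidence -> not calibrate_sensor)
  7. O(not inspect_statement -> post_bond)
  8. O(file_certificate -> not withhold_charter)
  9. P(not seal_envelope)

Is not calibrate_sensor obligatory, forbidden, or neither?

Neither

Premise 6 is O(not sign_evidence -> not calibrate_sensor), but O(not sign_evidence) is not derivable from the premises, so it does not yield O(not calibrate_sensor).
No premise or chain of K-axiom applications forces O(not calibrate_sensor), and none forces O(calibrate_sensor). So not calibrate_sensor is neither obligatory nor forbidden under these norms.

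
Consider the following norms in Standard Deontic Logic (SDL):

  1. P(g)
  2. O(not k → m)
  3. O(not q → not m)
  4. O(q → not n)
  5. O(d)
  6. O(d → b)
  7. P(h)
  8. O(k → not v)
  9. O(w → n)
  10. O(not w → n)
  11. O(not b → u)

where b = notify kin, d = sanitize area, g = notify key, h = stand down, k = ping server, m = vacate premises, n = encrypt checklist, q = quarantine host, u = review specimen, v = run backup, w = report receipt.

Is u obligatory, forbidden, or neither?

Neither

Premise 11 is O(not b → u), but O(not b) is not derivable from the premises, so it does not yield O(u).
No premise or chain of K-axiom applications forces O(u), and none forces O(not u). So u is neither obligatory nor forbidden under these norms.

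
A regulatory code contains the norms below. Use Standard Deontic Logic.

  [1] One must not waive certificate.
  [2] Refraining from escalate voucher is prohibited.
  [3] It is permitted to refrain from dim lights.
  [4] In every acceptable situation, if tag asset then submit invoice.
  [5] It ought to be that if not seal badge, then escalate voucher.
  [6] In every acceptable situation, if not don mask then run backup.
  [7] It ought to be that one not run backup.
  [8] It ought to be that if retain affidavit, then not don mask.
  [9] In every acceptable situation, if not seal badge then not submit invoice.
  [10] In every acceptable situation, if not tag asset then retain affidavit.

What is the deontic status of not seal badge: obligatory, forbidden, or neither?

Forbidden

Premise 7 gives O(¬run_backup).
Premise 6 is O(¬don_mask → run_backup); contrapositively O(¬run_backup → don_mask). Since O(¬run_backup) holds, K gives O(don_mask).
The contrapositive of premise 8 (O(retain_affidavit → ¬don_mask)) is O(don_mask → ¬retain_affidavit), and O(don_mask) is already established, so O(¬retain_affidavit).
Premise 10 is O(¬tag_asset → retain_affidavit); contrapositively O(¬retain_affidavit → tag_asset). Since O(¬retain_affidavit) holds, K gives O(tag_asset).
Premise 4 is O(tag_asset → submit_invoice); since O(tag_asset), deontic closure gives O(submit_invoice).
Premise 9 is O(¬seal_badge → ¬submit_invoice); contrapositively O(submit_invoice → seal_badge). Since O(submit_invoice) holds, K gives O(seal_badge).
Premises 1, 2, 3, 5 do not contribute to this derivation.
Thus O(seal_badge), which is F(¬seal_badge): ¬seal_badge is forbidden.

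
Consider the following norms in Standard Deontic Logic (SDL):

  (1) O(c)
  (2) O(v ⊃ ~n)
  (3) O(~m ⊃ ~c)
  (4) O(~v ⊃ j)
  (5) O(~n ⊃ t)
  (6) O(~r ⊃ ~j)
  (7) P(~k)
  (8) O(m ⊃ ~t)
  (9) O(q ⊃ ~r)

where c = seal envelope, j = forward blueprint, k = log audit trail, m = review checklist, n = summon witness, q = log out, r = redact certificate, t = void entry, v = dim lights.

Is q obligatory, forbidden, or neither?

Forbidden

From premise 1 we have O(c).
Premise 3 is O(~m ⊃ ~c); contrapositively O(c ⊃ m). Since O(c) holds, K gives O(m).
From O(m) and premise 8, O(m ⊃ ~t), we obtain O(~t).
Premise 5 is O(~n ⊃ t); contrapositively O(~t ⊃ n). Since O(~t) holds, K gives O(n).
Premise 2, O(v ⊃ ~n), contraposes to O(n ⊃ ~v); with O(n) we get O(~v).
With premise 4, O(~v ⊃ j), the K-axiom yields O(j).
Premise 6 is O(~r ⊃ ~j); contrapositively O(j ⊃ r). Since O(j) holds, K gives O(r).
Premise 9 is O(q ⊃ ~r); contrapositively O(r ⊃ ~q). Since O(r) holds, K gives O(~q).
Premise 7 does not contribute to this derivation.
Thus O(~q), which is F(q): q is forbidden.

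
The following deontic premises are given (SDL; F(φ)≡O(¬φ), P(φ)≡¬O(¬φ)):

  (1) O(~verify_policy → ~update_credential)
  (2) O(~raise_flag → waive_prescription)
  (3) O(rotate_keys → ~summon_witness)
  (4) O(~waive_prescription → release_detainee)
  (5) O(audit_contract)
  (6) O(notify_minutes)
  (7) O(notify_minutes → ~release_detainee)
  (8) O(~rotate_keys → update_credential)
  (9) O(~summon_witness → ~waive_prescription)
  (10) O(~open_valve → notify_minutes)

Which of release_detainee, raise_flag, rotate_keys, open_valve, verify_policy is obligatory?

verify_policy

Premise 6 gives O(notify_minutes).
With premise 7, O(notify_minutes → ~release_detainee), the K-axiom yields O(~release_detainee).
Premise 4, O(~waive_prescription → release_detainee), contraposes to O(~release_detainee → waive_prescription); with O(~release_detainee) we get O(waive_prescription).
The contrapositive of premise 9 (O(~summon_witness → ~waive_prescription)) is O(waive_prescription → summon_witness), and O(waive_prescription) is already established, so O(summon_witness).
The contrapositive of premise 3 (O(rotate_keys → ~summon_witness)) is O(summon_witness → ~rotate_keys), and O(summon_witness) is already established, so O(~rotate_keys).
From O(~rotate_keys) and premise 8, O(~rotate_keys → update_credential), we obtain O(update_credential).
The contrapositive of premise 1 (O(~verify_policy → ~update_credential)) is O(update_credential → verify_policy), and O(update_credential) is already established, so O(verify_policy).
So O(verify_policy) holds — verify_policy is obligatory. None of the other listed options is made obligatory by any chain of premises.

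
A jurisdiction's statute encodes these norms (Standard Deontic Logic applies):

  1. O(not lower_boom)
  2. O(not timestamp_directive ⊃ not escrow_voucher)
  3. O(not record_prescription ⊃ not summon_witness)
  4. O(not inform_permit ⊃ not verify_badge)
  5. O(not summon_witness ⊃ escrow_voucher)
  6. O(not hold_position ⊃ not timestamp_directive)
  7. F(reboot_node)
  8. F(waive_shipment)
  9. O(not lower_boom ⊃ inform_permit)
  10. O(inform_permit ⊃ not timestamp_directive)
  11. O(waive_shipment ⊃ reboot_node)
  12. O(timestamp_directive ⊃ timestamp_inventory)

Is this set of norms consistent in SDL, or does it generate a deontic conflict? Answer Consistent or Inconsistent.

Consistent

Premise 11 is O(waive_shipment ⊃ reboot_node), but O(waive_shipment) is not derivable from the premises, so it does not yield O(reboot_node).
So O(reboot_node) is not derivable, and the apparent clash with O(not reboot_node) does not arise.
A world satisfying every obligation exists (e.g. escrow_voucher=false, hold_position=false, inform_permit=true, lower_boom=false, reboot_node=false, record_prescription=true, summon_witness=true, timestamp_directive=false, timestamp_inventory=false, verify_badge=false, waive_shipment=false); no atom is both obligatory and forbidden, so the set is consistent.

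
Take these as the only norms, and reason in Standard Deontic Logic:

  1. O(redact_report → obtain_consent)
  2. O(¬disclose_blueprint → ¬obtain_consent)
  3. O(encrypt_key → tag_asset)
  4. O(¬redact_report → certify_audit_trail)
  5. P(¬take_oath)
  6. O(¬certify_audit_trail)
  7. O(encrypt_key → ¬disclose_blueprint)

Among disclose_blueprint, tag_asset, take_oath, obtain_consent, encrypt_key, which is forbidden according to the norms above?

encrypt_key

From premise 6 we have O(¬certify_audit_trail).
Premise 4 is O(¬redact_report → certify_audit_trail); contrapositively O(¬certify_audit_trail → redact_report). Since O(¬certify_audit_trail) holds, K gives O(redact_report).
Premise 1 is O(redact_report → obtain_consent); since O(redact_report), deontic closure gives O(obtain_consent).
The contrapositive of premise 2 (O(¬disclose_blueprint → ¬obtain_consent)) is O(obtain_consent → disclose_blueprint), and O(obtain_consent) is already established, so O(disclose_blueprint).
Premise 7, O(encrypt_key → ¬disclose_blueprint), contraposes to O(disclose_blueprint → ¬encrypt_key); with O(disclose_blueprint) we get O(¬encrypt_key).
So O(¬encrypt_key) holds, i.e. encrypt_key is forbidden. None of the other listed options is forbidden under the premises.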